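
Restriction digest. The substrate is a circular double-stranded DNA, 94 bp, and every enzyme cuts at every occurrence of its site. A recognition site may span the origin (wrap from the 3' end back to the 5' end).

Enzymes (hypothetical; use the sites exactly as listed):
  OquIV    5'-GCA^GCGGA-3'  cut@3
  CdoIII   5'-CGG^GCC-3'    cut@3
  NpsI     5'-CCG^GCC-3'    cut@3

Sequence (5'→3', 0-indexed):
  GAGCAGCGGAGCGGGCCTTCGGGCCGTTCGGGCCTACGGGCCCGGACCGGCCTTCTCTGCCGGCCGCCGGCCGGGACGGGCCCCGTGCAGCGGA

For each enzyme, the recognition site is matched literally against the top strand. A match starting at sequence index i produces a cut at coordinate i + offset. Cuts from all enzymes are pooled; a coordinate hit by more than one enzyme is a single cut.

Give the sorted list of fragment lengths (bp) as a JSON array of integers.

Scan for sites:
  OquIV (GCAGCGGA, off=3): starts [2, 86] → cuts [5, 89]
  CdoIII (CGGGCC, off=3): starts [11, 19, 28, 36, 76] → cuts [14, 22, 31, 39, 79]
  NpsI (CCGGCC, off=3): starts [46, 59, 66] → cuts [49, 62, 69]

Pooled cuts: [5, 14, 22, 31, 39, 49, 62, 69, 79, 89]

Fragments:
  5→14: 9 bp
  14→22: 8 bp
  22→31: 9 bp
  31→39: 8 bp
  39→49: 10 bp
  49→62: 13 bp
  62→69: 7 bp
  69→79: 10 bp
  79→89: 10 bp
  89→5 (wrap): 94-89+5 = 10 bp

[7,8,8,9,9,10,10,10,10,13]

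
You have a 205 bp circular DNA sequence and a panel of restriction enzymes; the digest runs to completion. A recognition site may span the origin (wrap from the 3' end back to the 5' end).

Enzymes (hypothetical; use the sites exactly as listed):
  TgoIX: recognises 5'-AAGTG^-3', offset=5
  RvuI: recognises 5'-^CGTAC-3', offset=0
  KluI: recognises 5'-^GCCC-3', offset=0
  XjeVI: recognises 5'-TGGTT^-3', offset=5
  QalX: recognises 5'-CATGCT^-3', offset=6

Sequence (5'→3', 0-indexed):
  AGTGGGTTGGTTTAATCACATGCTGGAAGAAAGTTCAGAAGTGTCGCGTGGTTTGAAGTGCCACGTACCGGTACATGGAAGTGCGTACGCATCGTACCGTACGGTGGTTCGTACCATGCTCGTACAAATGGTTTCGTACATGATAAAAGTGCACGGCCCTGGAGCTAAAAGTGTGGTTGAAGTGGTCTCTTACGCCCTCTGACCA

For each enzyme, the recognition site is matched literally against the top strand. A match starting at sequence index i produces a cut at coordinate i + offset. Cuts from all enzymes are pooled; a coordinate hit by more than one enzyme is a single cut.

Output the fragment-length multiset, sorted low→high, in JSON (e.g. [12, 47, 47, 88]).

[1,3,4,5,5,6,7,8,9,9,10,11,12,12,13,16,17,18,19,20]

Per-enzyme occurrences:
  TgoIX (AAGTG, off=5): starts [38, 55, 78, 146, 168, 179, 204] → cuts [4, 43, 60, 83, 151, 173, 184]
  RvuI (CGTAC, off=0): starts [63, 83, 92, 97, 109, 120, 134] → cuts [63, 83, 92, 97, 109, 120, 134]
  KluI (GCCC, off=0): starts [155, 193] → cuts [155, 193]
  XjeVI (TGGTT, off=5): starts [7, 48, 104, 128, 173] → cuts [12, 53, 109, 133, 178]
  QalX (CATGCT, off=6): starts [18, 114] → cuts [24, 120]

All cut coordinates (distinct, sorted): [4, 12, 24, 43, 53, 60, 63, 83, 92, 97, 109, 120, 133, 134, 151, 155, 173, 178, 184, 193]

Fragments:
  4→12: 8 bp
  12→24: 12 bp
  24→43: 19 bp
  43→53: 10 bp
  53→60: 7 bp
  60→63: 3 bp
  63→83: 20 bp
  83→92: 9 bp
  92→97: 5 bp
  97→109: 12 bp
  109→120: 11 bp
  120→133: 13 bp
  133→134: 1 bp
  134→151: 17 bp
  151→155: 4 bp
  155→173: 18 bp
  173→178: 5 bp
  178→184: 6 bp
  184→193: 9 bp
  193→4 (wrap): 205-193+4 = 16 bp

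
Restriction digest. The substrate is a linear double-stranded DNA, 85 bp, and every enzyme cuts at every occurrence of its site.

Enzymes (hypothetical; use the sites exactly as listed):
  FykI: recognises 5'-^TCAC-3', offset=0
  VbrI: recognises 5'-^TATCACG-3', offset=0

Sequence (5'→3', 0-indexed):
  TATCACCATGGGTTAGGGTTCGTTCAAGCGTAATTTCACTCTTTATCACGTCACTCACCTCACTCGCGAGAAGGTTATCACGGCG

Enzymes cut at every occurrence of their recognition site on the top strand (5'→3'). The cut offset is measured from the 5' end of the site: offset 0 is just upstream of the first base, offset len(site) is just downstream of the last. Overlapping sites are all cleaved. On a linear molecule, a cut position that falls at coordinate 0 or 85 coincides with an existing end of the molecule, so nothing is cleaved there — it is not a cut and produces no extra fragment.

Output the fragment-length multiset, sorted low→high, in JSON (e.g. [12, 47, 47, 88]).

Per-enzyme occurrences:
  FykI TCAC/0: at [2, 35, 45, 50, 54, 59, 77] ⇒ [2, 35, 45, 50, 54, 59, 77]
  VbrI TATCACG/0: at [43, 75] ⇒ [43, 75]

All cut coordinates (distinct, sorted): [2, 35, 43, 45, 50, 54, 59, 75, 77]

Fragments:
  [0,2): 2 bp
  [2,35): 33 bp
  [35,43): 8 bp
  [43,45): 2 bp
  [45,50): 5 bp
  [50,54): 4 bp
  [54,59): 5 bp
  [59,75): 16 bp
  [75,77): 2 bp
  [77,85): 8 bp

[2,2,2,4,5,5,8,8,16,33]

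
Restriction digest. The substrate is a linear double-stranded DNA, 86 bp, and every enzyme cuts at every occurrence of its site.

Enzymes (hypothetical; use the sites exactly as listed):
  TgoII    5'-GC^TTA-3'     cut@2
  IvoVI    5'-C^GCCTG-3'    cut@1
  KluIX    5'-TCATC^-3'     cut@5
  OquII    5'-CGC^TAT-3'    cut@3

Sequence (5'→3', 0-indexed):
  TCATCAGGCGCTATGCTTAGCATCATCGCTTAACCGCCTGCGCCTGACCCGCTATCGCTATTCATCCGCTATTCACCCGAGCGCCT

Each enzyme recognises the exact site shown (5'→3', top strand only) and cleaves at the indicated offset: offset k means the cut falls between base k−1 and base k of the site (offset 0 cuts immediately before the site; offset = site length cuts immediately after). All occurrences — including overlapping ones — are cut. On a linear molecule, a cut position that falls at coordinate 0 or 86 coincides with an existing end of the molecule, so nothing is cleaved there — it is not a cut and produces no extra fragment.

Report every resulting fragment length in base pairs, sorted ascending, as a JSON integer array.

Site scan:
  TgoII GCTTA/2: at [14, 27] ⇒ [16, 29]
  IvoVI CGCCTG/1: at [34, 40] ⇒ [35, 41]
  KluIX TCATC/5: at [0, 22, 61] ⇒ [5, 27, 66]
  OquII CGCTAT/3: at [8, 49, 55, 66] ⇒ [11, 52, 58, 69]

All cut coordinates (distinct, sorted): [5, 11, 16, 27, 29, 35, 41, 52, 58, 66, 69]

Fragments:
  [0,5): 5 bp
  [5,11): 6 bp
  [11,16): 5 bp
  [16,27): 11 bp
  [27,29): 2 bp
  [29,35): 6 bp
  [35,41): 6 bp
  [41,52): 11 bp
  [52,58): 6 bp
  [58,66): 8 bp
  [66,69): 3 bp
  [69,86): 17 bp

[2,3,5,5,6,6,6,6,8,11,11,17]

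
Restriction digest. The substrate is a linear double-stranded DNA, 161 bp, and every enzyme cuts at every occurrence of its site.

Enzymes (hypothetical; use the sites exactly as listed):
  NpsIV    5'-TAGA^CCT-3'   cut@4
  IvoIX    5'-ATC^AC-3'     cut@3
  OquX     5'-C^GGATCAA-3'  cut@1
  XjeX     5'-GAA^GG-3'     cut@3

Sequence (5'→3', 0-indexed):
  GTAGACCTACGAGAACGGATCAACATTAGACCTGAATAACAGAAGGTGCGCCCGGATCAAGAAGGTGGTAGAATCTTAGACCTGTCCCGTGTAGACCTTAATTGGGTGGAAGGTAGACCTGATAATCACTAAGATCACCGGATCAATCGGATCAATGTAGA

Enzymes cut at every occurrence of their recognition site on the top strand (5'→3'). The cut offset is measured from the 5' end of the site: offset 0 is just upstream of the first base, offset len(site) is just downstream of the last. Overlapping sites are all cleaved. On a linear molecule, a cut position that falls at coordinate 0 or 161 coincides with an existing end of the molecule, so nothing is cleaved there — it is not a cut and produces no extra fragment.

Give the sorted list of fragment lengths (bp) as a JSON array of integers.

[3,5,6,9,9,9,10,10,11,13,14,14,15,16,17]

Scan for sites:
  NpsIV TAGACCT/4: at [1, 26, 76, 91, 113] ⇒ [5, 30, 80, 95, 117]
  IvoIX ATCAC/3: at [124, 133] ⇒ [127, 136]
  OquX CGGATCAA/1: at [15, 52, 138, 147] ⇒ [16, 53, 139, 148]
  XjeX GAAGG/3: at [41, 60, 108] ⇒ [44, 63, 111]

Pooled cuts: [5, 16, 30, 44, 53, 63, 80, 95, 111, 117, 127, 136, 139, 148]

Fragments:
  [0,5): 5 bp
  [5,16): 11 bp
  [16,30): 14 bp
  [30,44): 14 bp
  [44,53): 9 bp
  [53,63): 10 bp
  [63,80): 17 bp
  [80,95): 15 bp
  [95,111): 16 bp
  [111,117): 6 bp
  [117,127): 10 bp
  [127,136): 9 bp
  [136,139): 3 bp
  [139,148): 9 bp
  [148,161): 13 bp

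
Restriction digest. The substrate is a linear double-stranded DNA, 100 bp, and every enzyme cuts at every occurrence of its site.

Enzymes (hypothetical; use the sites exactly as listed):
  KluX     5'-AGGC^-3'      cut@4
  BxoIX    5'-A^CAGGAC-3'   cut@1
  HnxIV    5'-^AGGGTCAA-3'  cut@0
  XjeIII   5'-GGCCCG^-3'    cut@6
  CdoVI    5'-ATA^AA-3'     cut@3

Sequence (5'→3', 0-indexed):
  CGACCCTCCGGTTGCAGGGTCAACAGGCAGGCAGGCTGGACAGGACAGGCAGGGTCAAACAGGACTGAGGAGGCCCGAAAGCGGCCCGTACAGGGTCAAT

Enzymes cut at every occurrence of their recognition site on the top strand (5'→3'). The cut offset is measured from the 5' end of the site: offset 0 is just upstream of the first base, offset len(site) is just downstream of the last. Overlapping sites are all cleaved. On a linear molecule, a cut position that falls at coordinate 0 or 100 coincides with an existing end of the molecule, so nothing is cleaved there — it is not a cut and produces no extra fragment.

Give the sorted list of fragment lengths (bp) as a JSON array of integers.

Per-enzyme occurrences:
  KluX (AGGC, off=4): starts [24, 28, 32, 46, 70] → cuts [28, 32, 36, 50, 74]
  BxoIX (ACAGGAC, off=1): starts [39, 58] → cuts [40, 59]
  HnxIV (AGGGTCAA, off=0): starts [15, 50, 91] → cuts [15, 50, 91]
  XjeIII (GGCCCG, off=6): starts [71, 82] → cuts [77, 88]
  CdoVI (ATAAA, off=3): no sites

All cut coordinates (distinct, sorted): [15, 28, 32, 36, 40, 50, 59, 74, 77, 88, 91]

Fragment lengths:
  [0,15): 15 bp
  [15,28): 13 bp
  [28,32): 4 bp
  [32,36): 4 bp
  [36,40): 4 bp
  [40,50): 10 bp
  [50,59): 9 bp
  [59,74): 15 bp
  [74,77): 3 bp
  [77,88): 11 bp
  [88,91): 3 bp
  [91,100): 9 bp

[3,3,4,4,4,9,9,10,11,13,15,15]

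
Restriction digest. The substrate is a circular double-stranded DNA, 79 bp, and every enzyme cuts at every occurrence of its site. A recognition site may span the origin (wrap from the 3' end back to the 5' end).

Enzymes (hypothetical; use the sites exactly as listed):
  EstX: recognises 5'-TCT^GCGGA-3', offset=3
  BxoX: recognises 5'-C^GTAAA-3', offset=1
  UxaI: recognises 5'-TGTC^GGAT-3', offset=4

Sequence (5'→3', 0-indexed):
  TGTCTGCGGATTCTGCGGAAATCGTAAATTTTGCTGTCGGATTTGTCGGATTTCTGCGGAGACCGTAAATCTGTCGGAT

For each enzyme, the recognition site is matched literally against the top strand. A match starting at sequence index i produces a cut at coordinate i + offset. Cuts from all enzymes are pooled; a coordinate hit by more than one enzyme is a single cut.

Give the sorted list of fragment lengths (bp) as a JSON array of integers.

Per-enzyme occurrences:
  EstX (TCTGCGGA, off=3): starts [2, 11, 52] → cuts [5, 14, 55]
  BxoX (CGTAAA, off=1): starts [22, 63] → cuts [23, 64]
  UxaI (TGTCGGAT, off=4): starts [34, 43, 71] → cuts [38, 47, 75]

Pooled cuts: [5, 14, 23, 38, 47, 55, 64, 75]

Fragment lengths:
  5→14: 9 bp
  14→23: 9 bp
  23→38: 15 bp
  38→47: 9 bp
  47→55: 8 bp
  55→64: 9 bp
  64→75: 11 bp
  75→5 (wrap): 79-75+5 = 9 bp

[8,9,9,9,9,9,11,15]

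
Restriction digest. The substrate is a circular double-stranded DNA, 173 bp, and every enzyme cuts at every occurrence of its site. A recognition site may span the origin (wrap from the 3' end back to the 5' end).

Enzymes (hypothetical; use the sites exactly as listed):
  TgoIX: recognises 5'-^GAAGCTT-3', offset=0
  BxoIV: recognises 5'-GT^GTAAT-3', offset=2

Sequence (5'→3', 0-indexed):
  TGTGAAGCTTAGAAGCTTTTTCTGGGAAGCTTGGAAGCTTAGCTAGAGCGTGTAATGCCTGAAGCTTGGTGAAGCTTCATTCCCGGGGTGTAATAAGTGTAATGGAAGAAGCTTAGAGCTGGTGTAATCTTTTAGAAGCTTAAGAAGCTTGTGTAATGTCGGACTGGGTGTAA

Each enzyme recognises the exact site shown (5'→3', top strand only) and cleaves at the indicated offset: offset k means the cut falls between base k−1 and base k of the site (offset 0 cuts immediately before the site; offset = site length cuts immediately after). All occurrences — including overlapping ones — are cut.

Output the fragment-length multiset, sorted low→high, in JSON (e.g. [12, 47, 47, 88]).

Site scan:
  TgoIX GAAGCTT/0: at [3, 11, 25, 33, 60, 70, 107, 134, 143] ⇒ [3, 11, 25, 33, 60, 70, 107, 134, 143]
  BxoIV GTGTAAT/2: at [49, 87, 96, 121, 150, 167] ⇒ [51, 89, 98, 123, 152, 169]

Pooled cuts: [3, 11, 25, 33, 51, 60, 70, 89, 98, 107, 123, 134, 143, 152, 169]

Fragment lengths:
  3→11: 8 bp
  11→25: 14 bp
  25→33: 8 bp
  33→51: 18 bp
  51→60: 9 bp
  60→70: 10 bp
  70→89: 19 bp
  89→98: 9 bp
  98→107: 9 bp
  107→123: 16 bp
  123→134: 11 bp
  134→143: 9 bp
  143→152: 9 bp
  152→169: 17 bp
  169→3 (wrap): 173-169+3 = 7 bp

[7,8,8,9,9,9,9,9,10,11,14,16,17,18,19]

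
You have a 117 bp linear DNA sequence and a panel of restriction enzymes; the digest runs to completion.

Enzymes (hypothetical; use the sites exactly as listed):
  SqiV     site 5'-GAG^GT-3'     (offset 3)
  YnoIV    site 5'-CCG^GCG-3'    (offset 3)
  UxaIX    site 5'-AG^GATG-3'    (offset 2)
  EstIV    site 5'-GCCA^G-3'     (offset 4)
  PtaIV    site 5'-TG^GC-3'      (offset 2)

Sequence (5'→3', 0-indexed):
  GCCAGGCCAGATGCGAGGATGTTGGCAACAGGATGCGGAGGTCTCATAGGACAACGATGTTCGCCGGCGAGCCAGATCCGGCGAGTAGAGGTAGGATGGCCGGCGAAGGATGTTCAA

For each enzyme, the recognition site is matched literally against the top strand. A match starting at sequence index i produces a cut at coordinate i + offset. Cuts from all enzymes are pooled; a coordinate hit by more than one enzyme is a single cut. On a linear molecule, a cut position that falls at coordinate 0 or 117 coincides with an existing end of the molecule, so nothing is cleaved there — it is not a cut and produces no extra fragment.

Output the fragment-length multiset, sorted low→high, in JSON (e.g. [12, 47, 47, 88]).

[4,4,4,4,5,6,6,7,7,8,8,9,9,10,26]

Per-enzyme occurrences:
  SqiV (GAGGT, off=3): starts [37, 87] → cuts [40, 90]
  YnoIV (CCGGCG, off=3): starts [63, 77, 99] → cuts [66, 80, 102]
  UxaIX (AGGATG, off=2): starts [15, 29, 92, 106] → cuts [17, 31, 94, 108]
  EstIV (GCCAG, off=4): starts [0, 5, 70] → cuts [4, 9, 74]
  PtaIV (TGGC, off=2): starts [22, 96] → cuts [24, 98]

All cut coordinates (distinct, sorted): [4, 9, 17, 24, 31, 40, 66, 74, 80, 90, 94, 98, 102, 108]

Fragments:
  [0,4): 4 bp
  [4,9): 5 bp
  [9,17): 8 bp
  [17,24): 7 bp
  [24,31): 7 bp
  [31,40): 9 bp
  [40,66): 26 bp
  [66,74): 8 bp
  [74,80): 6 bp
  [80,90): 10 bp
  [90,94): 4 bp
  [94,98): 4 bp
  [98,102): 4 bp
  [102,108): 6 bp
  [108,117): 9 bp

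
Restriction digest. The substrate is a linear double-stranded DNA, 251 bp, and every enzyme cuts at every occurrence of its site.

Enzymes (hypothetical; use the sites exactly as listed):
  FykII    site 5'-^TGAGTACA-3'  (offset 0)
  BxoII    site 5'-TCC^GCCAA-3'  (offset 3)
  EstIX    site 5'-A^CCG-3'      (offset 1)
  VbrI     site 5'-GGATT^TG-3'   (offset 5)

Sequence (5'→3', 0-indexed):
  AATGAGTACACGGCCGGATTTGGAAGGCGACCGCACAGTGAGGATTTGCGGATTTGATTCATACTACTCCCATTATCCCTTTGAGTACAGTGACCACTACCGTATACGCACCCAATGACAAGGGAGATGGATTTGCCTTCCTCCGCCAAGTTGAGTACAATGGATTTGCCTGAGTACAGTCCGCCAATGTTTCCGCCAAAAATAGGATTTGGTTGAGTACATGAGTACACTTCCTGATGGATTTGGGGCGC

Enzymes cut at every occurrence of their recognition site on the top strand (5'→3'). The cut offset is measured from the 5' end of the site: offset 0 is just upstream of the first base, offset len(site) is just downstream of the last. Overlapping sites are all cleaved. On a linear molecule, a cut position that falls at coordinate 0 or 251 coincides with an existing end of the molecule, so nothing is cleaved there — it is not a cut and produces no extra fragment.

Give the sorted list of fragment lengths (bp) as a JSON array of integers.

[2,4,4,7,8,8,8,10,11,12,12,15,15,16,18,18,22,27,34]

Scan for sites:
  FykII (TGAGTACA, off=0): starts [2, 81, 151, 170, 213, 221] → cuts [2, 81, 151, 170, 213, 221]
  BxoII (TCCGCCAA, off=3): starts [141, 179, 191] → cuts [144, 182, 194]
  EstIX (ACCG, off=1): starts [29, 98] → cuts [30, 99]
  VbrI (GGATTTG, off=5): starts [15, 41, 49, 128, 161, 204, 238] → cuts [20, 46, 54, 133, 166, 209, 243]

All cut coordinates (distinct, sorted): [2, 20, 30, 46, 54, 81, 99, 133, 144, 151, 166, 170, 182, 194, 209, 213, 221, 243]

Fragment lengths:
  [0,2): 2 bp
  [2,20): 18 bp
  [20,30): 10 bp
  [30,46): 16 bp
  [46,54): 8 bp
  [54,81): 27 bp
  [81,99): 18 bp
  [99,133): 34 bp
  [133,144): 11 bp
  [144,151): 7 bp
  [151,166): 15 bp
  [166,170): 4 bp
  [170,182): 12 bp
  [182,194): 12 bp
  [194,209): 15 bp
  [209,213): 4 bp
  [213,221): 8 bp
  [221,243): 22 bp
  [243,251): 8 bp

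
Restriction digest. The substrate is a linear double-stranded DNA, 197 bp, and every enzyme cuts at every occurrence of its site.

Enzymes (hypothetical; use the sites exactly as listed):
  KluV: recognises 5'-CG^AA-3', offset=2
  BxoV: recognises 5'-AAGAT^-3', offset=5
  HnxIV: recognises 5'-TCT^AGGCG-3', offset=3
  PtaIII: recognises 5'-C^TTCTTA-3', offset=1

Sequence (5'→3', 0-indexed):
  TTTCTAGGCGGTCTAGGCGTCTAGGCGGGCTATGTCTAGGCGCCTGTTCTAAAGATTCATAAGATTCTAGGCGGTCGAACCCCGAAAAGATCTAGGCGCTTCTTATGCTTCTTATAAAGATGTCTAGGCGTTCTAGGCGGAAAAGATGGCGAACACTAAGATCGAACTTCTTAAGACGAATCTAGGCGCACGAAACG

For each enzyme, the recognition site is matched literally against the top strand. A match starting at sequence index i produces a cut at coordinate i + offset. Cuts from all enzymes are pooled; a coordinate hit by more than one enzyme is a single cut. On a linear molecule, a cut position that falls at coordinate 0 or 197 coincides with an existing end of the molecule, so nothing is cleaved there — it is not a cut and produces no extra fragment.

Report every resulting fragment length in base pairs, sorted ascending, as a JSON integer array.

[2,2,3,3,4,4,5,5,5,6,7,7,8,9,9,9,9,9,9,11,11,13,13,15,19]

Scan for sites:
  KluV CGAA/2: at [75, 82, 149, 162, 176, 190] ⇒ [77, 84, 151, 164, 178, 192]
  BxoV AAGAT/5: at [51, 60, 86, 116, 142, 157] ⇒ [56, 65, 91, 121, 147, 162]
  HnxIV TCTAGGCG/3: at [2, 11, 19, 34, 65, 90, 122, 131, 180] ⇒ [5, 14, 22, 37, 68, 93, 125, 134, 183]
  PtaIII CTTCTTA/1: at [98, 107, 166] ⇒ [99, 108, 167]

Pooled cuts: [5, 14, 22, 37, 56, 65, 68, 77, 84, 91, 93, 99, 108, 121, 125, 134, 147, 151, 162, 164, 167, 178, 183, 192]

Fragments:
  [0,5): 5 bp
  [5,14): 9 bp
  [14,22): 8 bp
  [22,37): 15 bp
  [37,56): 19 bp
  [56,65): 9 bp
  [65,68): 3 bp
  [68,77): 9 bp
  [77,84): 7 bp
  [84,91): 7 bp
  [91,93): 2 bp
  [93,99): 6 bp
  [99,108): 9 bp
  [108,121): 13 bp
  [121,125): 4 bp
  [125,134): 9 bp
  [134,147): 13 bp
  [147,151): 4 bp
  [151,162): 11 bp
  [162,164): 2 bp
  [164,167): 3 bp
  [167,178): 11 bp
  [178,183): 5 bp
  [183,192): 9 bp
  [192,197): 5 bp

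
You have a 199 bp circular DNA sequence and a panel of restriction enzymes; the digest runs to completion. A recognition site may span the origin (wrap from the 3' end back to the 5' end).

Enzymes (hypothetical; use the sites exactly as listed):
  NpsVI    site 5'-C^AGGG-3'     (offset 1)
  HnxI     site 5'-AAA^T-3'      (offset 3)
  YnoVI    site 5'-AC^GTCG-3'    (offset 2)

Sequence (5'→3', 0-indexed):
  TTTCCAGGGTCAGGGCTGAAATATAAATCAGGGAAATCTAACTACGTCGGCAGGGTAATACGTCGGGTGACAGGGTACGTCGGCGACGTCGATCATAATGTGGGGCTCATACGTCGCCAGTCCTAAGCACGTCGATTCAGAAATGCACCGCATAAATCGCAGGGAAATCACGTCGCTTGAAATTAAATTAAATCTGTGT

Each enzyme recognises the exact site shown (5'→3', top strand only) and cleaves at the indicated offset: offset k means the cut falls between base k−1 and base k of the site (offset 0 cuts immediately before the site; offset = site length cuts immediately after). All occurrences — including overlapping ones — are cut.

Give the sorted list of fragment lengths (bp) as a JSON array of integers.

[2,4,4,5,5,6,6,6,7,7,7,9,9,10,10,10,11,12,13,13,18,25]

Site scan:
  NpsVI (CAGGG, off=1): starts [4, 10, 28, 50, 70, 159] → cuts [5, 11, 29, 51, 71, 160]
  HnxI (AAAT, off=3): starts [18, 24, 33, 140, 153, 164, 179, 184, 189] → cuts [21, 27, 36, 143, 156, 167, 182, 187, 192]
  YnoVI (ACGTCG, off=2): starts [43, 59, 76, 85, 110, 128, 169] → cuts [45, 61, 78, 87, 112, 130, 171]

Pooled cuts: [5, 11, 21, 27, 29, 36, 45, 51, 61, 71, 78, 87, 112, 130, 143, 156, 160, 167, 171, 182, 187, 192]

Fragment lengths:
  5→11: 6 bp
  11→21: 10 bp
  21→27: 6 bp
  27→29: 2 bp
  29→36: 7 bp
  36→45: 9 bp
  45→51: 6 bp
  51→61: 10 bp
  61→71: 10 bp
  71→78: 7 bp
  78→87: 9 bp
  87→112: 25 bp
  112→130: 18 bp
  130→143: 13 bp
  143→156: 13 bp
  156→160: 4 bp
  160→167: 7 bp
  167→171: 4 bp
  171→182: 11 bp
  182→187: 5 bp
  187→192: 5 bp
  192→5 (wrap): 199-192+5 = 12 bp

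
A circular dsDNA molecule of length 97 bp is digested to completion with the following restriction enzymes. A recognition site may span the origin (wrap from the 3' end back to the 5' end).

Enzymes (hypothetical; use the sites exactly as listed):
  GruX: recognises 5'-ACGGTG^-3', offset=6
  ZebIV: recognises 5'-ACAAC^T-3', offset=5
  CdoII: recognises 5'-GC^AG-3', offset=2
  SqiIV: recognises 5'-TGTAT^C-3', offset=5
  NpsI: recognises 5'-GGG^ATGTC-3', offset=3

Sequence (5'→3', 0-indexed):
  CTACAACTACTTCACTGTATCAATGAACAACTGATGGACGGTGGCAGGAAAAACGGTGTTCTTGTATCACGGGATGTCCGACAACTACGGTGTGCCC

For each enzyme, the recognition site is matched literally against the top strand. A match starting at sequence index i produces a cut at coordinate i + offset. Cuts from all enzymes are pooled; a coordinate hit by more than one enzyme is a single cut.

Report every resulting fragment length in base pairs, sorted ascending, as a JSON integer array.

[2,6,7,9,11,12,12,12,13,13]

Per-enzyme occurrences:
  GruX (ACGGTG, off=6): starts [37, 52, 86] → cuts [43, 58, 92]
  ZebIV (ACAACT, off=5): starts [2, 26, 80] → cuts [7, 31, 85]
  CdoII (GCAG, off=2): starts [43] → cuts [45]
  SqiIV (TGTATC, off=5): starts [15, 62] → cuts [20, 67]
  NpsI (GGGATGTC, off=3): starts [70] → cuts [73]

Pooled cuts: [7, 20, 31, 43, 45, 58, 67, 73, 85, 92]

Fragment lengths:
  7→20: 13 bp
  20→31: 11 bp
  31→43: 12 bp
  43→45: 2 bp
  45→58: 13 bp
  58→67: 9 bp
  67→73: 6 bp
  73→85: 12 bp
  85→92: 7 bp
  92→7 (wrap): 97-92+7 = 12 bp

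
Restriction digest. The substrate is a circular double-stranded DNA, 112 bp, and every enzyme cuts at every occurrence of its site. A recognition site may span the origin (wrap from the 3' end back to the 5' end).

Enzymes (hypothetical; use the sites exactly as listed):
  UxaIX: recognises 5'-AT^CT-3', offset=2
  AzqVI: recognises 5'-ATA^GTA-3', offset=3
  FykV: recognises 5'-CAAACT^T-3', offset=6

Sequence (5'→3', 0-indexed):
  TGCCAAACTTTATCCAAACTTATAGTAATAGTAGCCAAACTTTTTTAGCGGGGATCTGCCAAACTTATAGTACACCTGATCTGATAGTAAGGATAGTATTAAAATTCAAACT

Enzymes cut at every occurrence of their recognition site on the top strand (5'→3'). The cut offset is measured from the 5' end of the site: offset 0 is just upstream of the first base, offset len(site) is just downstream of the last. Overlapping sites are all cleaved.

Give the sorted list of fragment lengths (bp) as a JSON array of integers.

[4,4,6,6,9,9,10,11,11,11,14,17]

Per-enzyme occurrences:
  UxaIX ATCT/2: at [53, 78] ⇒ [55, 80]
  AzqVI ATAGTA/3: at [21, 27, 66, 83, 92] ⇒ [24, 30, 69, 86, 95]
  FykV CAAACTT/6: at [3, 14, 35, 59, 106] ⇒ [0, 9, 20, 41, 65]

All cut coordinates (distinct, sorted): [0, 9, 20, 24, 30, 41, 55, 65, 69, 80, 86, 95]

Fragment lengths:
  0→9: 9 bp
  9→20: 11 bp
  20→24: 4 bp
  24→30: 6 bp
  30→41: 11 bp
  41→55: 14 bp
  55→65: 10 bp
  65→69: 4 bp
  69→80: 11 bp
  80→86: 6 bp
  86→95: 9 bp
  95→0 (wrap): 112-95+0 = 17 bp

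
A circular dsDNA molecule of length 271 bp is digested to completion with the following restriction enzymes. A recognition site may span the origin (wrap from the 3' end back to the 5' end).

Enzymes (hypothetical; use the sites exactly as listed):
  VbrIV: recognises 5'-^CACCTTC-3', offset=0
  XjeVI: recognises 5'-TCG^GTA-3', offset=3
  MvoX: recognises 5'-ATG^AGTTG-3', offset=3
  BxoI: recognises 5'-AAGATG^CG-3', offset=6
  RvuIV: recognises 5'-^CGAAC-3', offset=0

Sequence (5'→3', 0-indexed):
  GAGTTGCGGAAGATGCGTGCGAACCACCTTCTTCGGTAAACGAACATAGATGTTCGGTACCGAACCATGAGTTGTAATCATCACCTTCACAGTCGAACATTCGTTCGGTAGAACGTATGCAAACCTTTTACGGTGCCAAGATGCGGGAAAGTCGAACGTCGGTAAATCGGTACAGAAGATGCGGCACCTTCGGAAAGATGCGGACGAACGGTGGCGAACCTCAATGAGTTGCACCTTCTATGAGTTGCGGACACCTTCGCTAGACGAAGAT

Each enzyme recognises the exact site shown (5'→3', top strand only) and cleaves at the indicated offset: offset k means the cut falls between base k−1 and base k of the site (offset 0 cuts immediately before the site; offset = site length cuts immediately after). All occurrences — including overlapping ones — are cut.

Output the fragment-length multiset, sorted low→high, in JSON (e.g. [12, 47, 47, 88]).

Scan for sites:
  VbrIV (CACCTTC, off=0): starts [24, 81, 184, 231, 251] → cuts [24, 81, 184, 231, 251]
  XjeVI (TCGGTA, off=3): starts [32, 53, 104, 158, 166] → cuts [35, 56, 107, 161, 169]
  MvoX (ATGAGTTG, off=3): starts [66, 223, 239, 269] → cuts [1, 69, 226, 242]
  BxoI (AAGATGCG, off=6): starts [9, 137, 175, 194] → cuts [15, 143, 181, 200]
  RvuIV (CGAAC, off=0): starts [19, 40, 60, 93, 152, 204, 214] → cuts [19, 40, 60, 93, 152, 204, 214]

All cut coordinates (distinct, sorted): [1, 15, 19, 24, 35, 40, 56, 60, 69, 81, 93, 107, 143, 152, 161, 169, 181, 184, 200, 204, 214, 226, 231, 242, 251]

Fragment lengths:
  1→15: 14 bp
  15→19: 4 bp
  19→24: 5 bp
  24→35: 11 bp
  35→40: 5 bp
  40→56: 16 bp
  56→60: 4 bp
  60→69: 9 bp
  69→81: 12 bp
  81→93: 12 bp
  93→107: 14 bp
  107→143: 36 bp
  143→152: 9 bp
  152→161: 9 bp
  161→169: 8 bp
  169→181: 12 bp
  181→184: 3 bp
  184→200: 16 bp
  200→204: 4 bp
  204→214: 10 bp
  214→226: 12 bp
  226→231: 5 bp
  231→242: 11 bp
  242→251: 9 bp
  251→1 (wrap): 271-251+1 = 21 bp

[3,4,4,4,5,5,5,8,9,9,9,9,10,11,11,12,12,12,12,14,14,16,16,21,36]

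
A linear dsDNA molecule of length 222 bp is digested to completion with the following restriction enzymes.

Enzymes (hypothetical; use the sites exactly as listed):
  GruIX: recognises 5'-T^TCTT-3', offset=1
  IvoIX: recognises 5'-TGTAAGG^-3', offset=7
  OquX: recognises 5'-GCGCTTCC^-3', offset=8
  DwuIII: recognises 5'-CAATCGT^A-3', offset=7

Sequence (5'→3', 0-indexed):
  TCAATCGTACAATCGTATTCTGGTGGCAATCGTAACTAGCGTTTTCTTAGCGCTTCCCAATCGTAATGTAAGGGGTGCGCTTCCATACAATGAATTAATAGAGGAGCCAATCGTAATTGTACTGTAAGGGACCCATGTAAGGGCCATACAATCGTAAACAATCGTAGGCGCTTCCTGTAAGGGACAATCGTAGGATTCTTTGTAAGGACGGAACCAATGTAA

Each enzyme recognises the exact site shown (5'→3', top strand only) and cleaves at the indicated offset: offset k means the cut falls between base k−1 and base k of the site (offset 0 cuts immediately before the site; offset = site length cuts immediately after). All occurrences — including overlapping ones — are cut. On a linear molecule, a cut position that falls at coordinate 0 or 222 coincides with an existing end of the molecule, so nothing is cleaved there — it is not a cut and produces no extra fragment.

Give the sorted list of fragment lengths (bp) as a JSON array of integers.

[5,7,7,8,8,9,9,10,10,11,11,11,13,13,13,15,15,17,30]

Per-enzyme occurrences:
  GruIX TTCTT/1: at [43, 195] ⇒ [44, 196]
  IvoIX TGTAAGG/7: at [66, 122, 135, 175, 200] ⇒ [73, 129, 142, 182, 207]
  OquX GCGCTTCC/8: at [49, 76, 167] ⇒ [57, 84, 175]
  DwuIII CAATCGTA/7: at [1, 9, 26, 57, 107, 148, 158, 184] ⇒ [8, 16, 33, 64, 114, 155, 165, 191]

All cut coordinates (distinct, sorted): [8, 16, 33, 44, 57, 64, 73, 84, 114, 129, 142, 155, 165, 175, 182, 191, 196, 207]

Fragment lengths:
  [0,8): 8 bp
  [8,16): 8 bp
  [16,33): 17 bp
  [33,44): 11 bp
  [44,57): 13 bp
  [57,64): 7 bp
  [64,73): 9 bp
  [73,84): 11 bp
  [84,114): 30 bp
  [114,129): 15 bp
  [129,142): 13 bp
  [142,155): 13 bp
  [155,165): 10 bp
  [165,175): 10 bp
  [175,182): 7 bp
  [182,191): 9 bp
  [191,196): 5 bp
  [196,207): 11 bp
  [207,222): 15 bp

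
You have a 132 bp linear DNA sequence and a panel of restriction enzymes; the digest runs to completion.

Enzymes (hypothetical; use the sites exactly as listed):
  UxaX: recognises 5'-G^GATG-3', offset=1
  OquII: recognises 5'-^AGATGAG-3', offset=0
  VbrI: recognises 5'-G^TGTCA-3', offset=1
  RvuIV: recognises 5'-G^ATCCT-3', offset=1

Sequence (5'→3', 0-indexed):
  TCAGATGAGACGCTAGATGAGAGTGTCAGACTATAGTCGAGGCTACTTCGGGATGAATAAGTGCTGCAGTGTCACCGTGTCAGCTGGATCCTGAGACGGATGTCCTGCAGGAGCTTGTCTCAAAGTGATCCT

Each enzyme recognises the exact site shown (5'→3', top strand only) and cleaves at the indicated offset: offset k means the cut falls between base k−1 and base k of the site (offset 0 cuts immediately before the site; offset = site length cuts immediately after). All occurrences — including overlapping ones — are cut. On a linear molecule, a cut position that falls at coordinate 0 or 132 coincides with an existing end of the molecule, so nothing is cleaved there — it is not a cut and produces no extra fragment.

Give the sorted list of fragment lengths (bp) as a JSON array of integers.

Site scan:
  UxaX (GGATG, off=1): starts [50, 97] → cuts [51, 98]
  OquII (AGATGAG, off=0): starts [2, 14] → cuts [2, 14]
  VbrI (GTGTCA, off=1): starts [22, 68, 76] → cuts [23, 69, 77]
  RvuIV (GATCCT, off=1): starts [86, 126] → cuts [87, 127]

All cut coordinates (distinct, sorted): [2, 14, 23, 51, 69, 77, 87, 98, 127]

Fragment lengths:
  [0,2): 2 bp
  [2,14): 12 bp
  [14,23): 9 bp
  [23,51): 28 bp
  [51,69): 18 bp
  [69,77): 8 bp
  [77,87): 10 bp
  [87,98): 11 bp
  [98,127): 29 bp
  [127,132): 5 bp

[2,5,8,9,10,11,12,18,28,29]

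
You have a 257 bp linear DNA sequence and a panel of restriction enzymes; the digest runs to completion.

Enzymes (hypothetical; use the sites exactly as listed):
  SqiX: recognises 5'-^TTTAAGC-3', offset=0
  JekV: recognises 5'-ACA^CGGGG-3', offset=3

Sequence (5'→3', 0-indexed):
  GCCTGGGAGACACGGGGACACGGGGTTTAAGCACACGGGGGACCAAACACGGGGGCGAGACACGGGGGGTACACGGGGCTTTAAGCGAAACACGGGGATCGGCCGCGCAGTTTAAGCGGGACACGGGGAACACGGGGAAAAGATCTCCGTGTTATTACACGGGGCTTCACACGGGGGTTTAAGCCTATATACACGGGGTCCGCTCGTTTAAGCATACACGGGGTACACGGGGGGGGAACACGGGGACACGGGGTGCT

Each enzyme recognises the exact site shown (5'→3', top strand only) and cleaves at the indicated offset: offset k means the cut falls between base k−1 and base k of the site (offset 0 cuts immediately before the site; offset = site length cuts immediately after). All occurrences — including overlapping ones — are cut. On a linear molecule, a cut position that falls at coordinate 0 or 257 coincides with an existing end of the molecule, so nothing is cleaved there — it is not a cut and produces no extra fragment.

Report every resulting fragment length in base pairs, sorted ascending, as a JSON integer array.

[5,6,6,8,8,9,9,9,10,11,12,12,12,13,13,13,13,13,14,16,18,27]

Site scan:
  SqiX (TTTAAGC, off=0): starts [25, 79, 110, 177, 206] → cuts [25, 79, 110, 177, 206]
  JekV (ACACGGGG, off=3): starts [9, 17, 32, 46, 59, 70, 89, 120, 129, 156, 168, 190, 215, 224, 237, 245] → cuts [12, 20, 35, 49, 62, 73, 92, 123, 132, 159, 171, 193, 218, 227, 240, 248]

Pooled cuts: [12, 20, 25, 35, 49, 62, 73, 79, 92, 110, 123, 132, 159, 171, 177, 193, 206, 218, 227, 240, 248]

Fragments:
  [0,12): 12 bp
  [12,20): 8 bp
  [20,25): 5 bp
  [25,35): 10 bp
  [35,49): 14 bp
  [49,62): 13 bp
  [62,73): 11 bp
  [73,79): 6 bp
  [79,92): 13 bp
  [92,110): 18 bp
  [110,123): 13 bp
  [123,132): 9 bp
  [132,159): 27 bp
  [159,171): 12 bp
  [171,177): 6 bp
  [177,193): 16 bp
  [193,206): 13 bp
  [206,218): 12 bp
  [218,227): 9 bp
  [227,240): 13 bp
  [240,248): 8 bp
  [248,257): 9 bp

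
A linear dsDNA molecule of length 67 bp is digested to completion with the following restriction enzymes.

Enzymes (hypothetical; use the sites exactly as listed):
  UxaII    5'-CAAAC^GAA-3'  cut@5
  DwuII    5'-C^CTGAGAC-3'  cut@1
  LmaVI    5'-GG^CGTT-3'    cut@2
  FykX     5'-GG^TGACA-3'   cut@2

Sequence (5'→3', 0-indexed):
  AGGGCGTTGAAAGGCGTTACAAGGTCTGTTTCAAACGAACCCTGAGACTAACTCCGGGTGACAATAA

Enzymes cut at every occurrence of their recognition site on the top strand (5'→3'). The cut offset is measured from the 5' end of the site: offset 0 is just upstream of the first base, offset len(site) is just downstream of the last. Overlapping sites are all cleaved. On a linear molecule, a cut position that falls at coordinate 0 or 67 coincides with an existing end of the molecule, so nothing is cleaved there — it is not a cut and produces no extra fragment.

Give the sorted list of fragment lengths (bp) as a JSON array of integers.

Site scan:
  UxaII (CAAACGAA, off=5): starts [31] → cuts [36]
  DwuII (CCTGAGAC, off=1): starts [40] → cuts [41]
  LmaVI (GGCGTT, off=2): starts [2, 12] → cuts [4, 14]
  FykX (GGTGACA, off=2): starts [56] → cuts [58]

All cut coordinates (distinct, sorted): [4, 14, 36, 41, 58]

Fragments:
  [0,4): 4 bp
  [4,14): 10 bp
  [14,36): 22 bp
  [36,41): 5 bp
  [41,58): 17 bp
  [58,67): 9 bp

[4,5,9,10,17,22]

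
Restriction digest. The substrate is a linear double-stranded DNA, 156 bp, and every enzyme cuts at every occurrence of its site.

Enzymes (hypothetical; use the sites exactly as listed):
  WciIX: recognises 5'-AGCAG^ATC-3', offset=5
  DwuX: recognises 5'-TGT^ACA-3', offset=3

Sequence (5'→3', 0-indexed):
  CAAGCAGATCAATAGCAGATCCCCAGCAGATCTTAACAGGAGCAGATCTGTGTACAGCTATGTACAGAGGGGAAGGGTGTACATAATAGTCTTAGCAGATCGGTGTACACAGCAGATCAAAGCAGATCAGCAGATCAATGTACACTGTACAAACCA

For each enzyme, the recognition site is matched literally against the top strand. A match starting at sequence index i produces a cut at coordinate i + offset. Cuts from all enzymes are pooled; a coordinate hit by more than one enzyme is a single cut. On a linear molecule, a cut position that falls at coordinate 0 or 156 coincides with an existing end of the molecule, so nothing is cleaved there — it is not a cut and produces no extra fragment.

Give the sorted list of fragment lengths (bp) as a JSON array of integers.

[7,7,8,8,8,8,8,9,10,10,11,11,16,17,18]

Per-enzyme occurrences:
  WciIX (AGCAGATC, off=5): starts [2, 13, 24, 40, 93, 110, 120, 128] → cuts [7, 18, 29, 45, 98, 115, 125, 133]
  DwuX (TGTACA, off=3): starts [50, 60, 77, 103, 138, 145] → cuts [53, 63, 80, 106, 141, 148]

All cut coordinates (distinct, sorted): [7, 18, 29, 45, 53, 63, 80, 98, 106, 115, 125, 133, 141, 148]

Fragment lengths:
  [0,7): 7 bp
  [7,18): 11 bp
  [18,29): 11 bp
  [29,45): 16 bp
  [45,53): 8 bp
  [53,63): 10 bp
  [63,80): 17 bp
  [80,98): 18 bp
  [98,106): 8 bp
  [106,115): 9 bp
  [115,125): 10 bp
  [125,133): 8 bp
  [133,141): 8 bp
  [141,148): 7 bp
  [148,156): 8 bp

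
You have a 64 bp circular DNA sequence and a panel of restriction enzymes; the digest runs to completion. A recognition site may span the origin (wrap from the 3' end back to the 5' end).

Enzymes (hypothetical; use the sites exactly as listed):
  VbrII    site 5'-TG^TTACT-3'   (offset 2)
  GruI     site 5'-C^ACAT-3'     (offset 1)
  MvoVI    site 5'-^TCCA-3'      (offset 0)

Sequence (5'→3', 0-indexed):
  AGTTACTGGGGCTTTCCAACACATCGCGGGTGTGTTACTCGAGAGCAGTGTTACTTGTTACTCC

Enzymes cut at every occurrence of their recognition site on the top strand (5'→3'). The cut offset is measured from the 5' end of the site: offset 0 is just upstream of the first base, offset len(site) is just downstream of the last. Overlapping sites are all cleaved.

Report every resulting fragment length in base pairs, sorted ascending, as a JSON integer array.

[4,6,7,14,16,17]

Site scan:
  VbrII TGTTACT/2: at [32, 48, 55] ⇒ [34, 50, 57]
  GruI CACAT/1: at [19] ⇒ [20]
  MvoVI TCCA/0: at [14, 61] ⇒ [14, 61]

Pooled cuts: [14, 20, 34, 50, 57, 61]

Fragment lengths:
  14→20: 6 bp
  20→34: 14 bp
  34→50: 16 bp
  50→57: 7 bp
  57→61: 4 bp
  61→14 (wrap): 64-61+14 = 17 bp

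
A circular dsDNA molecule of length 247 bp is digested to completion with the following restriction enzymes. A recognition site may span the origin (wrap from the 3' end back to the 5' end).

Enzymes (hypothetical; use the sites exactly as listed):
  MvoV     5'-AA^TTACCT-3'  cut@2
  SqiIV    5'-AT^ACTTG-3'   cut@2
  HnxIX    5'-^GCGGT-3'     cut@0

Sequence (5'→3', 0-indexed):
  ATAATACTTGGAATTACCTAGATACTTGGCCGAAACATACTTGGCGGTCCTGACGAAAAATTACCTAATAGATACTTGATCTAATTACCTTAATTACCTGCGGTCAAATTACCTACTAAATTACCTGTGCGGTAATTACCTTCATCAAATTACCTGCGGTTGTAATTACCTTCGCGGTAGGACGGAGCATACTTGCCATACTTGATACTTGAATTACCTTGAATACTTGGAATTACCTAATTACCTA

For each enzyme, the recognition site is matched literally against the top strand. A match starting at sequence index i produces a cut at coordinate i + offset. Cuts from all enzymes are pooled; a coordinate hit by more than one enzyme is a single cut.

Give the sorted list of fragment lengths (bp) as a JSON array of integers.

Per-enzyme occurrences:
  MvoV AATTACCT/2: at [11, 58, 82, 91, 106, 118, 133, 147, 163, 211, 230, 238] ⇒ [13, 60, 84, 93, 108, 120, 135, 149, 165, 213, 232, 240]
  SqiIV ATACTTG/2: at [3, 21, 36, 71, 188, 197, 204, 222] ⇒ [5, 23, 38, 73, 190, 199, 206, 224]
  HnxIX GCGGT/0: at [43, 99, 128, 155, 173] ⇒ [43, 99, 128, 155, 173]

Pooled cuts: [5, 13, 23, 38, 43, 60, 73, 84, 93, 99, 108, 120, 128, 135, 149, 155, 165, 173, 190, 199, 206, 213, 224, 232, 240]

Fragments:
  5→13: 8 bp
  13→23: 10 bp
  23→38: 15 bp
  38→43: 5 bp
  43→60: 17 bp
  60→73: 13 bp
  73→84: 11 bp
  84→93: 9 bp
  93→99: 6 bp
  99→108: 9 bp
  108→120: 12 bp
  120→128: 8 bp
  128→135: 7 bp
  135→149: 14 bp
  149→155: 6 bp
  155→165: 10 bp
  165→173: 8 bp
  173→190: 17 bp
  190→199: 9 bp
  199→206: 7 bp
  206→213: 7 bp
  213→224: 11 bp
  224→232: 8 bp
  232→240: 8 bp
  240→5 (wrap): 247-240+5 = 12 bp

[5,6,6,7,7,7,8,8,8,8,8,9,9,9,10,10,11,11,12,12,13,14,15,17,17]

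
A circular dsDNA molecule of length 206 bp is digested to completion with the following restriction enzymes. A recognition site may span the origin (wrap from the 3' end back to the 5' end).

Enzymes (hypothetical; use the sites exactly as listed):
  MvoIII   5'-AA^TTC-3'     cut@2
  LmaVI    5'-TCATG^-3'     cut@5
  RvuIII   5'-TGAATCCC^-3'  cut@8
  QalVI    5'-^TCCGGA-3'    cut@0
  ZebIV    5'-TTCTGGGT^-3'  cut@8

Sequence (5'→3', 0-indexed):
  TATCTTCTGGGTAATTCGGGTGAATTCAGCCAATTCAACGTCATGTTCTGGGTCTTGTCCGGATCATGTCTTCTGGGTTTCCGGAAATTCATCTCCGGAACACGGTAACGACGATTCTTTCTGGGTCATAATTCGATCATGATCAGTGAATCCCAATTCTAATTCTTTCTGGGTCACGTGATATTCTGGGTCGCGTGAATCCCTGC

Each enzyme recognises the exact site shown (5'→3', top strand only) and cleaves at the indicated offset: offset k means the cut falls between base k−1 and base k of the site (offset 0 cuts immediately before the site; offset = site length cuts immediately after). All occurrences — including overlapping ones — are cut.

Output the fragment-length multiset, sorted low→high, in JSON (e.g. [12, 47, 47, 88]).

[1,2,2,4,5,6,6,8,8,9,10,10,10,11,12,12,12,13,15,17,33]

Scan for sites:
  MvoIII (AATTC, off=2): starts [12, 22, 31, 85, 129, 154, 160] → cuts [14, 24, 33, 87, 131, 156, 162]
  LmaVI (TCATG, off=5): starts [40, 63, 136] → cuts [45, 68, 141]
  RvuIII (TGAATCCC, off=8): starts [146, 195] → cuts [154, 203]
  QalVI (TCCGGA, off=0): starts [57, 79, 93] → cuts [57, 79, 93]
  ZebIV (TTCTGGGT, off=8): starts [4, 45, 70, 118, 166, 183] → cuts [12, 53, 78, 126, 174, 191]

All cut coordinates (distinct, sorted): [12, 14, 24, 33, 45, 53, 57, 68, 78, 79, 87, 93, 126, 131, 141, 154, 156, 162, 174, 191, 203]

Fragment lengths:
  12→14: 2 bp
  14→24: 10 bp
  24→33: 9 bp
  33→45: 12 bp
  45→53: 8 bp
  53→57: 4 bp
  57→68: 11 bp
  68→78: 10 bp
  78→79: 1 bp
  79→87: 8 bp
  87→93: 6 bp
  93→126: 33 bp
  126→131: 5 bp
  131→141: 10 bp
  141→154: 13 bp
  154→156: 2 bp
  156→162: 6 bp
  162→174: 12 bp
  174→191: 17 bp
  191→203: 12 bp
  203→12 (wrap): 206-203+12 = 15 bp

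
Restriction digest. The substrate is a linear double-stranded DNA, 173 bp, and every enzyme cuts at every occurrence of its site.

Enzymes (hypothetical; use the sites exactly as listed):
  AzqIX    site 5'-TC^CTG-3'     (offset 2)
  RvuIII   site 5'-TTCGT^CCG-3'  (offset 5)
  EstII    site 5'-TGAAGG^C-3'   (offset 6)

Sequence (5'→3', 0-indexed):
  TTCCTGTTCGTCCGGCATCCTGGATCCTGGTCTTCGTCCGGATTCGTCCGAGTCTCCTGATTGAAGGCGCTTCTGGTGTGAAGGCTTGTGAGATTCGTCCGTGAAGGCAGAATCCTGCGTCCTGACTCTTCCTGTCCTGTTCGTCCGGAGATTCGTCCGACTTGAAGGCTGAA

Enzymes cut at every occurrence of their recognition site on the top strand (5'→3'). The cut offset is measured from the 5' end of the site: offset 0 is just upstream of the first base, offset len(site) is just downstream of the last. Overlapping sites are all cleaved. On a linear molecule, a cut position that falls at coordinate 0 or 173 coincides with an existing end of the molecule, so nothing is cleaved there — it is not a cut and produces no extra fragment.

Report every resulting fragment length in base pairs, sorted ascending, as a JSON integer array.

Site scan:
  AzqIX (TCCTG, off=2): starts [1, 17, 24, 54, 112, 119, 129, 134] → cuts [3, 19, 26, 56, 114, 121, 131, 136]
  RvuIII (TTCGTCCG, off=5): starts [6, 32, 42, 93, 139, 151] → cuts [11, 37, 47, 98, 144, 156]
  EstII (TGAAGGC, off=6): starts [61, 78, 101, 162] → cuts [67, 84, 107, 168]

All cut coordinates (distinct, sorted): [3, 11, 19, 26, 37, 47, 56, 67, 84, 98, 107, 114, 121, 131, 136, 144, 156, 168]

Fragments:
  [0,3): 3 bp
  [3,11): 8 bp
  [11,19): 8 bp
  [19,26): 7 bp
  [26,37): 11 bp
  [37,47): 10 bp
  [47,56): 9 bp
  [56,67): 11 bp
  [67,84): 17 bp
  [84,98): 14 bp
  [98,107): 9 bp
  [107,114): 7 bp
  [114,121): 7 bp
  [121,131): 10 bp
  [131,136): 5 bp
  [136,144): 8 bp
  [144,156): 12 bp
  [156,168): 12 bp
  [168,173): 5 bp

[3,5,5,7,7,7,8,8,8,9,9,10,10,11,11,12,12,14,17]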